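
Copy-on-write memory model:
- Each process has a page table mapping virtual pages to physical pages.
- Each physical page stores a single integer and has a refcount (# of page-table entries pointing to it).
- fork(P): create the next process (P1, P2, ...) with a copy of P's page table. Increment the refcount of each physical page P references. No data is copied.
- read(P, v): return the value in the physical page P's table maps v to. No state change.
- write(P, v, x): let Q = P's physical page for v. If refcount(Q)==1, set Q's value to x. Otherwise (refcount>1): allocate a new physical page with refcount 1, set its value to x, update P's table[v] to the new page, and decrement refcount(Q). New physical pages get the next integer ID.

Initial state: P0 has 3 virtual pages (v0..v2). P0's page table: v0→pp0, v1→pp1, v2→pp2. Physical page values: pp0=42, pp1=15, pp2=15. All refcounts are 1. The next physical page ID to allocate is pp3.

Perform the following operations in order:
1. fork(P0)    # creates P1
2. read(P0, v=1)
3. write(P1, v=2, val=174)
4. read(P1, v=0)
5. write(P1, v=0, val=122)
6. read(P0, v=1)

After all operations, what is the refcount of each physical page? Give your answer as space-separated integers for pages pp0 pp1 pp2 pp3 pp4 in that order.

Answer: 1 2 1 1 1

Derivation:
Op 1: fork(P0) -> P1. 3 ppages; refcounts: pp0:2 pp1:2 pp2:2
Op 2: read(P0, v1) -> 15. No state change.
Op 3: write(P1, v2, 174). refcount(pp2)=2>1 -> COPY to pp3. 4 ppages; refcounts: pp0:2 pp1:2 pp2:1 pp3:1
Op 4: read(P1, v0) -> 42. No state change.
Op 5: write(P1, v0, 122). refcount(pp0)=2>1 -> COPY to pp4. 5 ppages; refcounts: pp0:1 pp1:2 pp2:1 pp3:1 pp4:1
Op 6: read(P0, v1) -> 15. No state change.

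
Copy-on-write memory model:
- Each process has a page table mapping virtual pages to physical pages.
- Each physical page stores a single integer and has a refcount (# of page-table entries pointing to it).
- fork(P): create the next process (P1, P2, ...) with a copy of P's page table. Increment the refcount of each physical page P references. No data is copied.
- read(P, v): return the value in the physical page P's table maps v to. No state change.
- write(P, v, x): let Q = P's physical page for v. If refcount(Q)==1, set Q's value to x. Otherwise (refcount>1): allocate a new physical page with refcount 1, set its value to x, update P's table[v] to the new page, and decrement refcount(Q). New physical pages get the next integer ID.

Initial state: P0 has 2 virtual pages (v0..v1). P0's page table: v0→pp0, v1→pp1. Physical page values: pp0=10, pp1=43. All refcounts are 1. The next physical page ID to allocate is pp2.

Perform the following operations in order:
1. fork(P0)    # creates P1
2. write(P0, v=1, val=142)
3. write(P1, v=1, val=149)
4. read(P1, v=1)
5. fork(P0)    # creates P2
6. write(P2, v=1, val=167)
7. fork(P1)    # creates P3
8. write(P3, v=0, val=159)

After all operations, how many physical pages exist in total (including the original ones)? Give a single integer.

Op 1: fork(P0) -> P1. 2 ppages; refcounts: pp0:2 pp1:2
Op 2: write(P0, v1, 142). refcount(pp1)=2>1 -> COPY to pp2. 3 ppages; refcounts: pp0:2 pp1:1 pp2:1
Op 3: write(P1, v1, 149). refcount(pp1)=1 -> write in place. 3 ppages; refcounts: pp0:2 pp1:1 pp2:1
Op 4: read(P1, v1) -> 149. No state change.
Op 5: fork(P0) -> P2. 3 ppages; refcounts: pp0:3 pp1:1 pp2:2
Op 6: write(P2, v1, 167). refcount(pp2)=2>1 -> COPY to pp3. 4 ppages; refcounts: pp0:3 pp1:1 pp2:1 pp3:1
Op 7: fork(P1) -> P3. 4 ppages; refcounts: pp0:4 pp1:2 pp2:1 pp3:1
Op 8: write(P3, v0, 159). refcount(pp0)=4>1 -> COPY to pp4. 5 ppages; refcounts: pp0:3 pp1:2 pp2:1 pp3:1 pp4:1

Answer: 5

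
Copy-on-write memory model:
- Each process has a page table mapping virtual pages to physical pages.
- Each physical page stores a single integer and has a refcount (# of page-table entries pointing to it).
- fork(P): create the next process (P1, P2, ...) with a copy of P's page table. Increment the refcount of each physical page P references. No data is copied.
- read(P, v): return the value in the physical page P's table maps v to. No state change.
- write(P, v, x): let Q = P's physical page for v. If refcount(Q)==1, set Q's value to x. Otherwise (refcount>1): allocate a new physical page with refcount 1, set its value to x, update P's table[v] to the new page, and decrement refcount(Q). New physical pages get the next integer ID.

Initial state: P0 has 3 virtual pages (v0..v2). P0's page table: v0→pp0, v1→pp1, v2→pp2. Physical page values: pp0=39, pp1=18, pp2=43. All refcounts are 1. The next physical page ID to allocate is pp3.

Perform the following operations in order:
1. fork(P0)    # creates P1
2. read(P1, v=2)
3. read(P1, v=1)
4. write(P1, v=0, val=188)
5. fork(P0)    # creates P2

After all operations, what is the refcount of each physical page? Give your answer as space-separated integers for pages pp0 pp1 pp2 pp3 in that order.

Op 1: fork(P0) -> P1. 3 ppages; refcounts: pp0:2 pp1:2 pp2:2
Op 2: read(P1, v2) -> 43. No state change.
Op 3: read(P1, v1) -> 18. No state change.
Op 4: write(P1, v0, 188). refcount(pp0)=2>1 -> COPY to pp3. 4 ppages; refcounts: pp0:1 pp1:2 pp2:2 pp3:1
Op 5: fork(P0) -> P2. 4 ppages; refcounts: pp0:2 pp1:3 pp2:3 pp3:1

Answer: 2 3 3 1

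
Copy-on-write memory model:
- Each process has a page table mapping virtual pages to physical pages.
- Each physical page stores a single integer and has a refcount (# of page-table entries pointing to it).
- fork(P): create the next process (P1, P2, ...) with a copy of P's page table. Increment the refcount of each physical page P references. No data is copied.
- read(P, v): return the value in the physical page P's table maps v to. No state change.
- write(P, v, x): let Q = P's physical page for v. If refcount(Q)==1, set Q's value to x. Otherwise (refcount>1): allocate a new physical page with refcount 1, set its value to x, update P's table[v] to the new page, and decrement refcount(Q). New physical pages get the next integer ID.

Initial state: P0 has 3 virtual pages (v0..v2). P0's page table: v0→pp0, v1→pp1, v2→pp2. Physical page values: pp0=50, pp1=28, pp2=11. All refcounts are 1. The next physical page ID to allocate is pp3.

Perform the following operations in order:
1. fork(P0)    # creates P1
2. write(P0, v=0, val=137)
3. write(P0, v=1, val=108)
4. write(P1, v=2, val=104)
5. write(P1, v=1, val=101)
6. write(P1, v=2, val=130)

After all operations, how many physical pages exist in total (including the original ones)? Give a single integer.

Answer: 6

Derivation:
Op 1: fork(P0) -> P1. 3 ppages; refcounts: pp0:2 pp1:2 pp2:2
Op 2: write(P0, v0, 137). refcount(pp0)=2>1 -> COPY to pp3. 4 ppages; refcounts: pp0:1 pp1:2 pp2:2 pp3:1
Op 3: write(P0, v1, 108). refcount(pp1)=2>1 -> COPY to pp4. 5 ppages; refcounts: pp0:1 pp1:1 pp2:2 pp3:1 pp4:1
Op 4: write(P1, v2, 104). refcount(pp2)=2>1 -> COPY to pp5. 6 ppages; refcounts: pp0:1 pp1:1 pp2:1 pp3:1 pp4:1 pp5:1
Op 5: write(P1, v1, 101). refcount(pp1)=1 -> write in place. 6 ppages; refcounts: pp0:1 pp1:1 pp2:1 pp3:1 pp4:1 pp5:1
Op 6: write(P1, v2, 130). refcount(pp5)=1 -> write in place. 6 ppages; refcounts: pp0:1 pp1:1 pp2:1 pp3:1 pp4:1 pp5:1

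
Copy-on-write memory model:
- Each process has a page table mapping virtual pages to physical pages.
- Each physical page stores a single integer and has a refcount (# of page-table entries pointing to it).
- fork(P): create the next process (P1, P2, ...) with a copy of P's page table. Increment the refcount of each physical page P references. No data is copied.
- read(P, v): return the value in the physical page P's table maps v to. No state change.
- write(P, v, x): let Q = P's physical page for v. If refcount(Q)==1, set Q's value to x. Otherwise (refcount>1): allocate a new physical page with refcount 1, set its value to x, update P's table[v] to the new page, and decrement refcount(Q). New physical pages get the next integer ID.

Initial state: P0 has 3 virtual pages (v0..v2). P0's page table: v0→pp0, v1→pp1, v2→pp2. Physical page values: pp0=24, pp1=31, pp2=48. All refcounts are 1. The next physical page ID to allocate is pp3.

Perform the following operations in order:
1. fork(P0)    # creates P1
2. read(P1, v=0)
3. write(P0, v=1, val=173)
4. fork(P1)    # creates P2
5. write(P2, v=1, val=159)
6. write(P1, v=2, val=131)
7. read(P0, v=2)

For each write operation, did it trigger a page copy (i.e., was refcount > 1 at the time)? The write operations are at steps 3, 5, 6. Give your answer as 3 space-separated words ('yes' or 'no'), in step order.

Op 1: fork(P0) -> P1. 3 ppages; refcounts: pp0:2 pp1:2 pp2:2
Op 2: read(P1, v0) -> 24. No state change.
Op 3: write(P0, v1, 173). refcount(pp1)=2>1 -> COPY to pp3. 4 ppages; refcounts: pp0:2 pp1:1 pp2:2 pp3:1
Op 4: fork(P1) -> P2. 4 ppages; refcounts: pp0:3 pp1:2 pp2:3 pp3:1
Op 5: write(P2, v1, 159). refcount(pp1)=2>1 -> COPY to pp4. 5 ppages; refcounts: pp0:3 pp1:1 pp2:3 pp3:1 pp4:1
Op 6: write(P1, v2, 131). refcount(pp2)=3>1 -> COPY to pp5. 6 ppages; refcounts: pp0:3 pp1:1 pp2:2 pp3:1 pp4:1 pp5:1
Op 7: read(P0, v2) -> 48. No state change.

yes yes yes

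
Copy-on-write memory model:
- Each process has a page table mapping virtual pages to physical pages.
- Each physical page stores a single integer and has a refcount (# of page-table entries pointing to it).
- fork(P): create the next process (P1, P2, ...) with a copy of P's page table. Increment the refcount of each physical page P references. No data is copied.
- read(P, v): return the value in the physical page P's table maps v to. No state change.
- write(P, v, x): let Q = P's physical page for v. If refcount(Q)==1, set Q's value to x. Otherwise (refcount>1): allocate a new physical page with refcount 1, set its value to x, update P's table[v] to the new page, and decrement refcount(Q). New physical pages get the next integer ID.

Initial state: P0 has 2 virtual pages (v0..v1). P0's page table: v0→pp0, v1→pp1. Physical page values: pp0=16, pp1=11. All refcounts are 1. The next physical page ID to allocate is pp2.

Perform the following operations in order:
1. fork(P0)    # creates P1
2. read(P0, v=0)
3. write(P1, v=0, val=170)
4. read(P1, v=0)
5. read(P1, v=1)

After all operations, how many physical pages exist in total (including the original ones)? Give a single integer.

Op 1: fork(P0) -> P1. 2 ppages; refcounts: pp0:2 pp1:2
Op 2: read(P0, v0) -> 16. No state change.
Op 3: write(P1, v0, 170). refcount(pp0)=2>1 -> COPY to pp2. 3 ppages; refcounts: pp0:1 pp1:2 pp2:1
Op 4: read(P1, v0) -> 170. No state change.
Op 5: read(P1, v1) -> 11. No state change.

Answer: 3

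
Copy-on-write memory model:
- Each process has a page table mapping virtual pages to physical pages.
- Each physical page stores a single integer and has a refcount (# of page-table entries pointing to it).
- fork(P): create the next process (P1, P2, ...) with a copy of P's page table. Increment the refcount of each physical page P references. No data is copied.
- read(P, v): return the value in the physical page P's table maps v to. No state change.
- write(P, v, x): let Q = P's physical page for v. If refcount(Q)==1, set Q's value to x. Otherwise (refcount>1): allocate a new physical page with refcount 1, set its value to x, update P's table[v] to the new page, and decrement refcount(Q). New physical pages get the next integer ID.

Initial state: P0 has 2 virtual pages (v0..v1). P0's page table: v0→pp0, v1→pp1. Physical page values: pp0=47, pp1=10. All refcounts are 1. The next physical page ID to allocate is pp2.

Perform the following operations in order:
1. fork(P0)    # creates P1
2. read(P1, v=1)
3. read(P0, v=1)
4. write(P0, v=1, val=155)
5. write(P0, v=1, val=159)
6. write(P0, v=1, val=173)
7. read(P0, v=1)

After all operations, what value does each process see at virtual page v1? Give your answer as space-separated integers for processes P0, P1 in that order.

Op 1: fork(P0) -> P1. 2 ppages; refcounts: pp0:2 pp1:2
Op 2: read(P1, v1) -> 10. No state change.
Op 3: read(P0, v1) -> 10. No state change.
Op 4: write(P0, v1, 155). refcount(pp1)=2>1 -> COPY to pp2. 3 ppages; refcounts: pp0:2 pp1:1 pp2:1
Op 5: write(P0, v1, 159). refcount(pp2)=1 -> write in place. 3 ppages; refcounts: pp0:2 pp1:1 pp2:1
Op 6: write(P0, v1, 173). refcount(pp2)=1 -> write in place. 3 ppages; refcounts: pp0:2 pp1:1 pp2:1
Op 7: read(P0, v1) -> 173. No state change.
P0: v1 -> pp2 = 173
P1: v1 -> pp1 = 10

Answer: 173 10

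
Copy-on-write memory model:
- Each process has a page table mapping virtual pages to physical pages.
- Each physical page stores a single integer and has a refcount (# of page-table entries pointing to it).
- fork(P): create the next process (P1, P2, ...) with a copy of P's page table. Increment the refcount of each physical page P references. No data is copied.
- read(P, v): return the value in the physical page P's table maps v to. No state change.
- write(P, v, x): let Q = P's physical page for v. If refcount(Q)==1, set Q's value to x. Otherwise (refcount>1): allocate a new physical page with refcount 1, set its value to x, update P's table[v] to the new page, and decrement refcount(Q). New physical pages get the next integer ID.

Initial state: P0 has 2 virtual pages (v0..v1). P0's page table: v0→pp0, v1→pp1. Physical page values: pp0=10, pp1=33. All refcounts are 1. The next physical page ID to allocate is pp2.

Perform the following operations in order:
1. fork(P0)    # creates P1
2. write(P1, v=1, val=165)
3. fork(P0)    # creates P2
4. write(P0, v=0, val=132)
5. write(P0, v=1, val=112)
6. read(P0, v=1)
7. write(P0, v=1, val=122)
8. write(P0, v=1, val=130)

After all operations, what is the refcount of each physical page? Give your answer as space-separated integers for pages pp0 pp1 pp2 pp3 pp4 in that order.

Answer: 2 1 1 1 1

Derivation:
Op 1: fork(P0) -> P1. 2 ppages; refcounts: pp0:2 pp1:2
Op 2: write(P1, v1, 165). refcount(pp1)=2>1 -> COPY to pp2. 3 ppages; refcounts: pp0:2 pp1:1 pp2:1
Op 3: fork(P0) -> P2. 3 ppages; refcounts: pp0:3 pp1:2 pp2:1
Op 4: write(P0, v0, 132). refcount(pp0)=3>1 -> COPY to pp3. 4 ppages; refcounts: pp0:2 pp1:2 pp2:1 pp3:1
Op 5: write(P0, v1, 112). refcount(pp1)=2>1 -> COPY to pp4. 5 ppages; refcounts: pp0:2 pp1:1 pp2:1 pp3:1 pp4:1
Op 6: read(P0, v1) -> 112. No state change.
Op 7: write(P0, v1, 122). refcount(pp4)=1 -> write in place. 5 ppages; refcounts: pp0:2 pp1:1 pp2:1 pp3:1 pp4:1
Op 8: write(P0, v1, 130). refcount(pp4)=1 -> write in place. 5 ppages; refcounts: pp0:2 pp1:1 pp2:1 pp3:1 pp4:1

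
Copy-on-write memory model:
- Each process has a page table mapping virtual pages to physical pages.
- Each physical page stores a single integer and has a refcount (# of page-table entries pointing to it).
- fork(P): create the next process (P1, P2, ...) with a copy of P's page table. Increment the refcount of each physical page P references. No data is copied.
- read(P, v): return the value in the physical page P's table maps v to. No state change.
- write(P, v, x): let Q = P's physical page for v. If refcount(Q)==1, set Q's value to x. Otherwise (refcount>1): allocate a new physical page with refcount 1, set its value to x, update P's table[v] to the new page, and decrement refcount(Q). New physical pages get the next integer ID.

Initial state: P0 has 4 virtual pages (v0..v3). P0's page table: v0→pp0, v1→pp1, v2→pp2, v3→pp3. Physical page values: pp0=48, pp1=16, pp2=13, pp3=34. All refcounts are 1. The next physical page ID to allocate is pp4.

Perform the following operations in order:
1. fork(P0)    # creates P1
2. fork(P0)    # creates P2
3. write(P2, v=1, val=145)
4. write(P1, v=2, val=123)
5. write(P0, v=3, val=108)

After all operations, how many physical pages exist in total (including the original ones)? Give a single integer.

Op 1: fork(P0) -> P1. 4 ppages; refcounts: pp0:2 pp1:2 pp2:2 pp3:2
Op 2: fork(P0) -> P2. 4 ppages; refcounts: pp0:3 pp1:3 pp2:3 pp3:3
Op 3: write(P2, v1, 145). refcount(pp1)=3>1 -> COPY to pp4. 5 ppages; refcounts: pp0:3 pp1:2 pp2:3 pp3:3 pp4:1
Op 4: write(P1, v2, 123). refcount(pp2)=3>1 -> COPY to pp5. 6 ppages; refcounts: pp0:3 pp1:2 pp2:2 pp3:3 pp4:1 pp5:1
Op 5: write(P0, v3, 108). refcount(pp3)=3>1 -> COPY to pp6. 7 ppages; refcounts: pp0:3 pp1:2 pp2:2 pp3:2 pp4:1 pp5:1 pp6:1

Answer: 7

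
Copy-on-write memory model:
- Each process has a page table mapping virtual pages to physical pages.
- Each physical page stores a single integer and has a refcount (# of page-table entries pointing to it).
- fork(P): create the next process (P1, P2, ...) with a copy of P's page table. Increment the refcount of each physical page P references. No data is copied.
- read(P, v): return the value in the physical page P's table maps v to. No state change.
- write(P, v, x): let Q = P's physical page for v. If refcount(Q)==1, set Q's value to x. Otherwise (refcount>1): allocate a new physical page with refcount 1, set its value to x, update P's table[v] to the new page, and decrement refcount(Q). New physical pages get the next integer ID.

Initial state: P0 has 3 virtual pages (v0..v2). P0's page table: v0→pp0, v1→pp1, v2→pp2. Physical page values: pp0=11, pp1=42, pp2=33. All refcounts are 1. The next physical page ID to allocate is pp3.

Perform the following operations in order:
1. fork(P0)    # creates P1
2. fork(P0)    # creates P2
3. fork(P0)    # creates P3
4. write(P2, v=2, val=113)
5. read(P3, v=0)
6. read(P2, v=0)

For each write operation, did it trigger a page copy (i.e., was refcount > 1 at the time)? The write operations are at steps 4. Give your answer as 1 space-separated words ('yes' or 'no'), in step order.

Op 1: fork(P0) -> P1. 3 ppages; refcounts: pp0:2 pp1:2 pp2:2
Op 2: fork(P0) -> P2. 3 ppages; refcounts: pp0:3 pp1:3 pp2:3
Op 3: fork(P0) -> P3. 3 ppages; refcounts: pp0:4 pp1:4 pp2:4
Op 4: write(P2, v2, 113). refcount(pp2)=4>1 -> COPY to pp3. 4 ppages; refcounts: pp0:4 pp1:4 pp2:3 pp3:1
Op 5: read(P3, v0) -> 11. No state change.
Op 6: read(P2, v0) -> 11. No state change.

yes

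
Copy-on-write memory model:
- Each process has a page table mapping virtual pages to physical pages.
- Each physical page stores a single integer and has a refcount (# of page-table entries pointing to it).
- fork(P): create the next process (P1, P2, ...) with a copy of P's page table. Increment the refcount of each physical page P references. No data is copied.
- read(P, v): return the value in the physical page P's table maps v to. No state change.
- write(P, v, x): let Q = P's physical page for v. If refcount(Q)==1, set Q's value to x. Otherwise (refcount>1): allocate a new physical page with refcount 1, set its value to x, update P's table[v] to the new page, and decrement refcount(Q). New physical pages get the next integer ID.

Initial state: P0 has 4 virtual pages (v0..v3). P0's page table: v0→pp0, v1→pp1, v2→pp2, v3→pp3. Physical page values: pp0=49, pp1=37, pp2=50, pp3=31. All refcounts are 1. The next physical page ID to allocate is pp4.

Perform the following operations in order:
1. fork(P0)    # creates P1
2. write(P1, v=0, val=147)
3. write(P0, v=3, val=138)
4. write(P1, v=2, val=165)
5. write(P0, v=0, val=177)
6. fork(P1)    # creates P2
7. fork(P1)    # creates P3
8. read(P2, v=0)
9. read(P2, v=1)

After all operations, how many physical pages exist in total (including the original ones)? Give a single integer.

Answer: 7

Derivation:
Op 1: fork(P0) -> P1. 4 ppages; refcounts: pp0:2 pp1:2 pp2:2 pp3:2
Op 2: write(P1, v0, 147). refcount(pp0)=2>1 -> COPY to pp4. 5 ppages; refcounts: pp0:1 pp1:2 pp2:2 pp3:2 pp4:1
Op 3: write(P0, v3, 138). refcount(pp3)=2>1 -> COPY to pp5. 6 ppages; refcounts: pp0:1 pp1:2 pp2:2 pp3:1 pp4:1 pp5:1
Op 4: write(P1, v2, 165). refcount(pp2)=2>1 -> COPY to pp6. 7 ppages; refcounts: pp0:1 pp1:2 pp2:1 pp3:1 pp4:1 pp5:1 pp6:1
Op 5: write(P0, v0, 177). refcount(pp0)=1 -> write in place. 7 ppages; refcounts: pp0:1 pp1:2 pp2:1 pp3:1 pp4:1 pp5:1 pp6:1
Op 6: fork(P1) -> P2. 7 ppages; refcounts: pp0:1 pp1:3 pp2:1 pp3:2 pp4:2 pp5:1 pp6:2
Op 7: fork(P1) -> P3. 7 ppages; refcounts: pp0:1 pp1:4 pp2:1 pp3:3 pp4:3 pp5:1 pp6:3
Op 8: read(P2, v0) -> 147. No state change.
Op 9: read(P2, v1) -> 37. No state change.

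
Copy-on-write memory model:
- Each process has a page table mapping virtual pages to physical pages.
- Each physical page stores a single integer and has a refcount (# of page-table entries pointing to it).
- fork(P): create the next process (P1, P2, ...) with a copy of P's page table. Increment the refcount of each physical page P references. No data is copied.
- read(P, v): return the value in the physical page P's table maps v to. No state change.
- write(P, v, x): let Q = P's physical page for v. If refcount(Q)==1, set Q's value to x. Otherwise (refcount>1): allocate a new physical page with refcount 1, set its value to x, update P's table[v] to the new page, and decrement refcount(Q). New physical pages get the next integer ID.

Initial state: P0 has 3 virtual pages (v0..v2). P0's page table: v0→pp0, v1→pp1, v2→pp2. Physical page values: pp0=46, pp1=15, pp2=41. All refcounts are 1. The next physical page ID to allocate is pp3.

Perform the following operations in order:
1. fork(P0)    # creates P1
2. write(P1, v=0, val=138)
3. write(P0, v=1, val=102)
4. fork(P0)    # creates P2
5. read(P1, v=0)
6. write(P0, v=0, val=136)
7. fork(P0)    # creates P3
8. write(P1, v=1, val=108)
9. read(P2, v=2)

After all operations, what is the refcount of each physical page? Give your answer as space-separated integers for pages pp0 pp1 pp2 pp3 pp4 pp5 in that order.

Answer: 1 1 4 1 3 2

Derivation:
Op 1: fork(P0) -> P1. 3 ppages; refcounts: pp0:2 pp1:2 pp2:2
Op 2: write(P1, v0, 138). refcount(pp0)=2>1 -> COPY to pp3. 4 ppages; refcounts: pp0:1 pp1:2 pp2:2 pp3:1
Op 3: write(P0, v1, 102). refcount(pp1)=2>1 -> COPY to pp4. 5 ppages; refcounts: pp0:1 pp1:1 pp2:2 pp3:1 pp4:1
Op 4: fork(P0) -> P2. 5 ppages; refcounts: pp0:2 pp1:1 pp2:3 pp3:1 pp4:2
Op 5: read(P1, v0) -> 138. No state change.
Op 6: write(P0, v0, 136). refcount(pp0)=2>1 -> COPY to pp5. 6 ppages; refcounts: pp0:1 pp1:1 pp2:3 pp3:1 pp4:2 pp5:1
Op 7: fork(P0) -> P3. 6 ppages; refcounts: pp0:1 pp1:1 pp2:4 pp3:1 pp4:3 pp5:2
Op 8: write(P1, v1, 108). refcount(pp1)=1 -> write in place. 6 ppages; refcounts: pp0:1 pp1:1 pp2:4 pp3:1 pp4:3 pp5:2
Op 9: read(P2, v2) -> 41. No state change.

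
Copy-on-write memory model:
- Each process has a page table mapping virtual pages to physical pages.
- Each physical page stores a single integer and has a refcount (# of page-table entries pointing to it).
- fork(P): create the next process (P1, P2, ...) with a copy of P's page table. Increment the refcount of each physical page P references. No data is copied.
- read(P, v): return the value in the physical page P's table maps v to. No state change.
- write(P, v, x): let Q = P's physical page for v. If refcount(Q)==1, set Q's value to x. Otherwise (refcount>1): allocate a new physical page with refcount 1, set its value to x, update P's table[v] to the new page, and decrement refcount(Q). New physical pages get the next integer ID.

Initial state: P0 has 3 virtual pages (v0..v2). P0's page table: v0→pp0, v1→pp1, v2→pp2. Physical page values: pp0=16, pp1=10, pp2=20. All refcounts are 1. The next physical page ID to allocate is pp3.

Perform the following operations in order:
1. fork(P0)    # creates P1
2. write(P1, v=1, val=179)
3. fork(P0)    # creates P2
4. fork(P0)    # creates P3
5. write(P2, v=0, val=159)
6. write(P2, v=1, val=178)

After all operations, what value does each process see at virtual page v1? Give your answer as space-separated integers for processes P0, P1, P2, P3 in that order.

Op 1: fork(P0) -> P1. 3 ppages; refcounts: pp0:2 pp1:2 pp2:2
Op 2: write(P1, v1, 179). refcount(pp1)=2>1 -> COPY to pp3. 4 ppages; refcounts: pp0:2 pp1:1 pp2:2 pp3:1
Op 3: fork(P0) -> P2. 4 ppages; refcounts: pp0:3 pp1:2 pp2:3 pp3:1
Op 4: fork(P0) -> P3. 4 ppages; refcounts: pp0:4 pp1:3 pp2:4 pp3:1
Op 5: write(P2, v0, 159). refcount(pp0)=4>1 -> COPY to pp4. 5 ppages; refcounts: pp0:3 pp1:3 pp2:4 pp3:1 pp4:1
Op 6: write(P2, v1, 178). refcount(pp1)=3>1 -> COPY to pp5. 6 ppages; refcounts: pp0:3 pp1:2 pp2:4 pp3:1 pp4:1 pp5:1
P0: v1 -> pp1 = 10
P1: v1 -> pp3 = 179
P2: v1 -> pp5 = 178
P3: v1 -> pp1 = 10

Answer: 10 179 178 10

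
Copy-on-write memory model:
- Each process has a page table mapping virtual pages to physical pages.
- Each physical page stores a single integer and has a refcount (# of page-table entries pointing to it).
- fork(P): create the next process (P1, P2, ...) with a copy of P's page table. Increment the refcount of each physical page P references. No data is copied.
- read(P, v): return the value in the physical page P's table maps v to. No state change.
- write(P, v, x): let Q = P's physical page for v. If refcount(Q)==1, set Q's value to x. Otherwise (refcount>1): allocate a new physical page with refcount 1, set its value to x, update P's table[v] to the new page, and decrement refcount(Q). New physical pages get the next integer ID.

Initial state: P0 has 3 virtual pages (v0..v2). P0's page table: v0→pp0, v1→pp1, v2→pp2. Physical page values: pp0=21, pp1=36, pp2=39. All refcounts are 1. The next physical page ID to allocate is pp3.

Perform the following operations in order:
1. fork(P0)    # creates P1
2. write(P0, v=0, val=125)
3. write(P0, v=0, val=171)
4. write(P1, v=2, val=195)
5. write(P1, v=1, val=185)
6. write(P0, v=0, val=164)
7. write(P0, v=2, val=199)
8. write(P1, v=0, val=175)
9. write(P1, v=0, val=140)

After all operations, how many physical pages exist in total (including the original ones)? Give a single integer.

Answer: 6

Derivation:
Op 1: fork(P0) -> P1. 3 ppages; refcounts: pp0:2 pp1:2 pp2:2
Op 2: write(P0, v0, 125). refcount(pp0)=2>1 -> COPY to pp3. 4 ppages; refcounts: pp0:1 pp1:2 pp2:2 pp3:1
Op 3: write(P0, v0, 171). refcount(pp3)=1 -> write in place. 4 ppages; refcounts: pp0:1 pp1:2 pp2:2 pp3:1
Op 4: write(P1, v2, 195). refcount(pp2)=2>1 -> COPY to pp4. 5 ppages; refcounts: pp0:1 pp1:2 pp2:1 pp3:1 pp4:1
Op 5: write(P1, v1, 185). refcount(pp1)=2>1 -> COPY to pp5. 6 ppages; refcounts: pp0:1 pp1:1 pp2:1 pp3:1 pp4:1 pp5:1
Op 6: write(P0, v0, 164). refcount(pp3)=1 -> write in place. 6 ppages; refcounts: pp0:1 pp1:1 pp2:1 pp3:1 pp4:1 pp5:1
Op 7: write(P0, v2, 199). refcount(pp2)=1 -> write in place. 6 ppages; refcounts: pp0:1 pp1:1 pp2:1 pp3:1 pp4:1 pp5:1
Op 8: write(P1, v0, 175). refcount(pp0)=1 -> write in place. 6 ppages; refcounts: pp0:1 pp1:1 pp2:1 pp3:1 pp4:1 pp5:1
Op 9: write(P1, v0, 140). refcount(pp0)=1 -> write in place. 6 ppages; refcounts: pp0:1 pp1:1 pp2:1 pp3:1 pp4:1 pp5:1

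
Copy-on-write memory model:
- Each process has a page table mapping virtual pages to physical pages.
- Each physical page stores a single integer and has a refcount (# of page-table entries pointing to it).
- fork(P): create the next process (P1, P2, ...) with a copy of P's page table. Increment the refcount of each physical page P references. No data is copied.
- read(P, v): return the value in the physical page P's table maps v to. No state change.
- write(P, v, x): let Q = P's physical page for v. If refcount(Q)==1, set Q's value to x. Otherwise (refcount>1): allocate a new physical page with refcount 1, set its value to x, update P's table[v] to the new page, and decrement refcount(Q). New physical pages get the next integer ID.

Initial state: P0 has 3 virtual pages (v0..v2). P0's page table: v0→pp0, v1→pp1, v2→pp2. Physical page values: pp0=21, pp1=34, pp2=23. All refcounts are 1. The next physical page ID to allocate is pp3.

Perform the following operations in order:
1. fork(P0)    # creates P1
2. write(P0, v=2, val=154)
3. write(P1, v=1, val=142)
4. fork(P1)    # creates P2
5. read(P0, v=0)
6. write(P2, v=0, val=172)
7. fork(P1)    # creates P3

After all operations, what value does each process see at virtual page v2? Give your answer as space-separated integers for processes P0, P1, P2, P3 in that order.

Answer: 154 23 23 23

Derivation:
Op 1: fork(P0) -> P1. 3 ppages; refcounts: pp0:2 pp1:2 pp2:2
Op 2: write(P0, v2, 154). refcount(pp2)=2>1 -> COPY to pp3. 4 ppages; refcounts: pp0:2 pp1:2 pp2:1 pp3:1
Op 3: write(P1, v1, 142). refcount(pp1)=2>1 -> COPY to pp4. 5 ppages; refcounts: pp0:2 pp1:1 pp2:1 pp3:1 pp4:1
Op 4: fork(P1) -> P2. 5 ppages; refcounts: pp0:3 pp1:1 pp2:2 pp3:1 pp4:2
Op 5: read(P0, v0) -> 21. No state change.
Op 6: write(P2, v0, 172). refcount(pp0)=3>1 -> COPY to pp5. 6 ppages; refcounts: pp0:2 pp1:1 pp2:2 pp3:1 pp4:2 pp5:1
Op 7: fork(P1) -> P3. 6 ppages; refcounts: pp0:3 pp1:1 pp2:3 pp3:1 pp4:3 pp5:1
P0: v2 -> pp3 = 154
P1: v2 -> pp2 = 23
P2: v2 -> pp2 = 23
P3: v2 -> pp2 = 23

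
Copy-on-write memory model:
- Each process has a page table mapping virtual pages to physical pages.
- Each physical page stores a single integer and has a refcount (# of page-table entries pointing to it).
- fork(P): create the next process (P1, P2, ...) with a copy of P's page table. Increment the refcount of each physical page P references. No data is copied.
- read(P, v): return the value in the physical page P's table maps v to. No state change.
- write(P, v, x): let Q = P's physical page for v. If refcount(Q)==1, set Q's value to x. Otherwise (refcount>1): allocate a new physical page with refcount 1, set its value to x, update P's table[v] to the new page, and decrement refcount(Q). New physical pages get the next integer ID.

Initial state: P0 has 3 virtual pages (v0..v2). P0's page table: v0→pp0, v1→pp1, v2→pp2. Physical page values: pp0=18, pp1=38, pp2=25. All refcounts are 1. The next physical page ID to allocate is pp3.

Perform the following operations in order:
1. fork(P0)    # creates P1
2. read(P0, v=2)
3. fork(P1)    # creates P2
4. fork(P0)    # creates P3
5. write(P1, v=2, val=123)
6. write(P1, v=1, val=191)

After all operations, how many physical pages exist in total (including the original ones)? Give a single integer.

Op 1: fork(P0) -> P1. 3 ppages; refcounts: pp0:2 pp1:2 pp2:2
Op 2: read(P0, v2) -> 25. No state change.
Op 3: fork(P1) -> P2. 3 ppages; refcounts: pp0:3 pp1:3 pp2:3
Op 4: fork(P0) -> P3. 3 ppages; refcounts: pp0:4 pp1:4 pp2:4
Op 5: write(P1, v2, 123). refcount(pp2)=4>1 -> COPY to pp3. 4 ppages; refcounts: pp0:4 pp1:4 pp2:3 pp3:1
Op 6: write(P1, v1, 191). refcount(pp1)=4>1 -> COPY to pp4. 5 ppages; refcounts: pp0:4 pp1:3 pp2:3 pp3:1 pp4:1

Answer: 5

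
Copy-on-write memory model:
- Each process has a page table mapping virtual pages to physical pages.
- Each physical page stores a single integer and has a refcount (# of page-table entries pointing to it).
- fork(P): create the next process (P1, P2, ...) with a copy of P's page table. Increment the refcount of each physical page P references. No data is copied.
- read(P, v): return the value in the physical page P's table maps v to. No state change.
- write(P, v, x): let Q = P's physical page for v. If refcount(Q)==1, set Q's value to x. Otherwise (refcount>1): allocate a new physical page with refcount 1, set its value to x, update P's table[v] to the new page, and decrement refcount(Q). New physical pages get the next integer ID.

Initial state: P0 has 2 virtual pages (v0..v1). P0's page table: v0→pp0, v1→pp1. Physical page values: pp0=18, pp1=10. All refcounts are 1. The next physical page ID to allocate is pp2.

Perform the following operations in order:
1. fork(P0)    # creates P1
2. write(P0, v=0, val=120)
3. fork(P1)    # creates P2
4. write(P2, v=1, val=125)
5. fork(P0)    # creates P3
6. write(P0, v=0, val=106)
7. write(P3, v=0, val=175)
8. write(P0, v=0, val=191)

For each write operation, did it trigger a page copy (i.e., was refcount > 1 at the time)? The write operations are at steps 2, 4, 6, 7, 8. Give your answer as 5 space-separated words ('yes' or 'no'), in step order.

Op 1: fork(P0) -> P1. 2 ppages; refcounts: pp0:2 pp1:2
Op 2: write(P0, v0, 120). refcount(pp0)=2>1 -> COPY to pp2. 3 ppages; refcounts: pp0:1 pp1:2 pp2:1
Op 3: fork(P1) -> P2. 3 ppages; refcounts: pp0:2 pp1:3 pp2:1
Op 4: write(P2, v1, 125). refcount(pp1)=3>1 -> COPY to pp3. 4 ppages; refcounts: pp0:2 pp1:2 pp2:1 pp3:1
Op 5: fork(P0) -> P3. 4 ppages; refcounts: pp0:2 pp1:3 pp2:2 pp3:1
Op 6: write(P0, v0, 106). refcount(pp2)=2>1 -> COPY to pp4. 5 ppages; refcounts: pp0:2 pp1:3 pp2:1 pp3:1 pp4:1
Op 7: write(P3, v0, 175). refcount(pp2)=1 -> write in place. 5 ppages; refcounts: pp0:2 pp1:3 pp2:1 pp3:1 pp4:1
Op 8: write(P0, v0, 191). refcount(pp4)=1 -> write in place. 5 ppages; refcounts: pp0:2 pp1:3 pp2:1 pp3:1 pp4:1

yes yes yes no no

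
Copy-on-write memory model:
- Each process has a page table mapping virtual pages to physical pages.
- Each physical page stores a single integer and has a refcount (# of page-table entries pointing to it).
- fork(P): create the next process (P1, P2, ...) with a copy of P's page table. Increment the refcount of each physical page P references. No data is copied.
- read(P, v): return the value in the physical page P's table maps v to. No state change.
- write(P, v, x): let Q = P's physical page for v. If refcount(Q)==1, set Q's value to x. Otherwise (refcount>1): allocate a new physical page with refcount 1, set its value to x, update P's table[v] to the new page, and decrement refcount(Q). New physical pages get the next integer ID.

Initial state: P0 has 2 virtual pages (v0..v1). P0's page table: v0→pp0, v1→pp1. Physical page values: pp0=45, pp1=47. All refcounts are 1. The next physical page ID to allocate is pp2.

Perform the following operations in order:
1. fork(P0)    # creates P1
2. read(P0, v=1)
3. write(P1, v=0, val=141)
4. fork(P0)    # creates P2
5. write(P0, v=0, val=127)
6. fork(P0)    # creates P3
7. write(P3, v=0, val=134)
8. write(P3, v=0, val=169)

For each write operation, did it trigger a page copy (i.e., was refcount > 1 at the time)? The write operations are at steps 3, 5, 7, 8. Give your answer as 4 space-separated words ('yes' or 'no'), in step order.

Op 1: fork(P0) -> P1. 2 ppages; refcounts: pp0:2 pp1:2
Op 2: read(P0, v1) -> 47. No state change.
Op 3: write(P1, v0, 141). refcount(pp0)=2>1 -> COPY to pp2. 3 ppages; refcounts: pp0:1 pp1:2 pp2:1
Op 4: fork(P0) -> P2. 3 ppages; refcounts: pp0:2 pp1:3 pp2:1
Op 5: write(P0, v0, 127). refcount(pp0)=2>1 -> COPY to pp3. 4 ppages; refcounts: pp0:1 pp1:3 pp2:1 pp3:1
Op 6: fork(P0) -> P3. 4 ppages; refcounts: pp0:1 pp1:4 pp2:1 pp3:2
Op 7: write(P3, v0, 134). refcount(pp3)=2>1 -> COPY to pp4. 5 ppages; refcounts: pp0:1 pp1:4 pp2:1 pp3:1 pp4:1
Op 8: write(P3, v0, 169). refcount(pp4)=1 -> write in place. 5 ppages; refcounts: pp0:1 pp1:4 pp2:1 pp3:1 pp4:1

yes yes yes no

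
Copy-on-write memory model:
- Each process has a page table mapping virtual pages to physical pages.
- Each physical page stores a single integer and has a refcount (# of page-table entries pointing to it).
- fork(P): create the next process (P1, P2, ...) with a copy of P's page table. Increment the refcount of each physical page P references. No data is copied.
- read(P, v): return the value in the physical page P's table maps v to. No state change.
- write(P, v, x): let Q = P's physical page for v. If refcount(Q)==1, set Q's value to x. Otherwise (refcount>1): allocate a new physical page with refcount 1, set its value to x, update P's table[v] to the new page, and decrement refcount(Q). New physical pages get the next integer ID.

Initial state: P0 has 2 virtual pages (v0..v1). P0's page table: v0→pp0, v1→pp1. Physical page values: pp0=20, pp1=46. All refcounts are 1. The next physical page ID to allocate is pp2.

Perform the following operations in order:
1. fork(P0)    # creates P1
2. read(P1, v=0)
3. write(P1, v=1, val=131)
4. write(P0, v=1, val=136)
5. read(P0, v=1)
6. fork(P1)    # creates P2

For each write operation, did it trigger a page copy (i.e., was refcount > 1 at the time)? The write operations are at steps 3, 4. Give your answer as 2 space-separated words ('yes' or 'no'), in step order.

Op 1: fork(P0) -> P1. 2 ppages; refcounts: pp0:2 pp1:2
Op 2: read(P1, v0) -> 20. No state change.
Op 3: write(P1, v1, 131). refcount(pp1)=2>1 -> COPY to pp2. 3 ppages; refcounts: pp0:2 pp1:1 pp2:1
Op 4: write(P0, v1, 136). refcount(pp1)=1 -> write in place. 3 ppages; refcounts: pp0:2 pp1:1 pp2:1
Op 5: read(P0, v1) -> 136. No state change.
Op 6: fork(P1) -> P2. 3 ppages; refcounts: pp0:3 pp1:1 pp2:2

yes no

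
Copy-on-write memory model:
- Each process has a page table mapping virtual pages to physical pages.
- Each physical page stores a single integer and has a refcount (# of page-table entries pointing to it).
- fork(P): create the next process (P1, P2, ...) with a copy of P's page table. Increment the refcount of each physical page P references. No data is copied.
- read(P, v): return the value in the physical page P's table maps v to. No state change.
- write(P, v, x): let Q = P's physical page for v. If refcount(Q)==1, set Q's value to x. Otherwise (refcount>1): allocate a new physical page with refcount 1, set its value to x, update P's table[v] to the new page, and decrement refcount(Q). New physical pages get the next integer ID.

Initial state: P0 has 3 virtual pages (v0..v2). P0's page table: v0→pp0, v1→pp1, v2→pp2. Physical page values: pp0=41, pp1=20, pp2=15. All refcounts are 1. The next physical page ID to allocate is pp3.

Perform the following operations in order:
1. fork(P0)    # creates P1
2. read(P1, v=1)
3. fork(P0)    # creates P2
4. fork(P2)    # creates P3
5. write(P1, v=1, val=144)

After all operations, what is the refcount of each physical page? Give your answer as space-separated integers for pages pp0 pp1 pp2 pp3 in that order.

Answer: 4 3 4 1

Derivation:
Op 1: fork(P0) -> P1. 3 ppages; refcounts: pp0:2 pp1:2 pp2:2
Op 2: read(P1, v1) -> 20. No state change.
Op 3: fork(P0) -> P2. 3 ppages; refcounts: pp0:3 pp1:3 pp2:3
Op 4: fork(P2) -> P3. 3 ppages; refcounts: pp0:4 pp1:4 pp2:4
Op 5: write(P1, v1, 144). refcount(pp1)=4>1 -> COPY to pp3. 4 ppages; refcounts: pp0:4 pp1:3 pp2:4 pp3:1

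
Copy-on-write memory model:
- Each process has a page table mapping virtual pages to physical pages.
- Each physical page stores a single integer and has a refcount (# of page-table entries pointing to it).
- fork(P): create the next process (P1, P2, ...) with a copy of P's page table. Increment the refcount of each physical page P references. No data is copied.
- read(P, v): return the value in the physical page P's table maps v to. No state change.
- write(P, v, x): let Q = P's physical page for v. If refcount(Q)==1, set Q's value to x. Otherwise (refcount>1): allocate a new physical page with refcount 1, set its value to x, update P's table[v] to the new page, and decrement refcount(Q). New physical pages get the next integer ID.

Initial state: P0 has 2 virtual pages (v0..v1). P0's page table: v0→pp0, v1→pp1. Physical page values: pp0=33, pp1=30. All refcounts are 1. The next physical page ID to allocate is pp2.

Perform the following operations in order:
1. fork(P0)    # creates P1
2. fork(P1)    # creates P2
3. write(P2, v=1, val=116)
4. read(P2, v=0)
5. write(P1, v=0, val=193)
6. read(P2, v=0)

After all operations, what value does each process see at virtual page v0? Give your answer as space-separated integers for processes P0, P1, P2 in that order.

Op 1: fork(P0) -> P1. 2 ppages; refcounts: pp0:2 pp1:2
Op 2: fork(P1) -> P2. 2 ppages; refcounts: pp0:3 pp1:3
Op 3: write(P2, v1, 116). refcount(pp1)=3>1 -> COPY to pp2. 3 ppages; refcounts: pp0:3 pp1:2 pp2:1
Op 4: read(P2, v0) -> 33. No state change.
Op 5: write(P1, v0, 193). refcount(pp0)=3>1 -> COPY to pp3. 4 ppages; refcounts: pp0:2 pp1:2 pp2:1 pp3:1
Op 6: read(P2, v0) -> 33. No state change.
P0: v0 -> pp0 = 33
P1: v0 -> pp3 = 193
P2: v0 -> pp0 = 33

Answer: 33 193 33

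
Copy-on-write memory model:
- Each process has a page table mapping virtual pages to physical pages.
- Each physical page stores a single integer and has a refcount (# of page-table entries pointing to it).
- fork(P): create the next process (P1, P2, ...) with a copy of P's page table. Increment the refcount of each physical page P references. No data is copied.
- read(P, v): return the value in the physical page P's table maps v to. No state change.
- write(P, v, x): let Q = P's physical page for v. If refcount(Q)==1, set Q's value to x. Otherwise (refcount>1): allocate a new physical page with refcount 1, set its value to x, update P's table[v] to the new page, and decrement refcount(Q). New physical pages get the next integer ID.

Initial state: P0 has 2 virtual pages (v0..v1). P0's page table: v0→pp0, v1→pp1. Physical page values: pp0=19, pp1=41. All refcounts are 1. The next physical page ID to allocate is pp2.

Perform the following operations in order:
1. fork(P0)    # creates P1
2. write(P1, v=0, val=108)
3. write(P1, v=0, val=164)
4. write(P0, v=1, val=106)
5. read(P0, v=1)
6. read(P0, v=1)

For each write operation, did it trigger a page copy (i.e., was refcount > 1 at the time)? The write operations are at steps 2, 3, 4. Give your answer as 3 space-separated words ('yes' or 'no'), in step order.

Op 1: fork(P0) -> P1. 2 ppages; refcounts: pp0:2 pp1:2
Op 2: write(P1, v0, 108). refcount(pp0)=2>1 -> COPY to pp2. 3 ppages; refcounts: pp0:1 pp1:2 pp2:1
Op 3: write(P1, v0, 164). refcount(pp2)=1 -> write in place. 3 ppages; refcounts: pp0:1 pp1:2 pp2:1
Op 4: write(P0, v1, 106). refcount(pp1)=2>1 -> COPY to pp3. 4 ppages; refcounts: pp0:1 pp1:1 pp2:1 pp3:1
Op 5: read(P0, v1) -> 106. No state change.
Op 6: read(P0, v1) -> 106. No state change.

yes no yes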